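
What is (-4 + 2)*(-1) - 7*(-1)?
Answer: 9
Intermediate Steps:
(-4 + 2)*(-1) - 7*(-1) = -2*(-1) + 7 = 2 + 7 = 9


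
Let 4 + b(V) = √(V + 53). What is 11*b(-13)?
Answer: -44 + 22*√10 ≈ 25.570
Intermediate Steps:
b(V) = -4 + √(53 + V) (b(V) = -4 + √(V + 53) = -4 + √(53 + V))
11*b(-13) = 11*(-4 + √(53 - 13)) = 11*(-4 + √40) = 11*(-4 + 2*√10) = -44 + 22*√10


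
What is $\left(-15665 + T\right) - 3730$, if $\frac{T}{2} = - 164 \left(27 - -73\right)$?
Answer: $-52195$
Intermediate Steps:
$T = -32800$ ($T = 2 \left(- 164 \left(27 - -73\right)\right) = 2 \left(- 164 \left(27 + 73\right)\right) = 2 \left(\left(-164\right) 100\right) = 2 \left(-16400\right) = -32800$)
$\left(-15665 + T\right) - 3730 = \left(-15665 - 32800\right) - 3730 = -48465 + \left(-4844 + 1114\right) = -48465 - 3730 = -52195$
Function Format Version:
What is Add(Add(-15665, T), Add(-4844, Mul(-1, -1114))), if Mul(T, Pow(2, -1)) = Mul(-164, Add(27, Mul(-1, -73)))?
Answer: -52195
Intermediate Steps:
T = -32800 (T = Mul(2, Mul(-164, Add(27, Mul(-1, -73)))) = Mul(2, Mul(-164, Add(27, 73))) = Mul(2, Mul(-164, 100)) = Mul(2, -16400) = -32800)
Add(Add(-15665, T), Add(-4844, Mul(-1, -1114))) = Add(Add(-15665, -32800), Add(-4844, Mul(-1, -1114))) = Add(-48465, Add(-4844, 1114)) = Add(-48465, -3730) = -52195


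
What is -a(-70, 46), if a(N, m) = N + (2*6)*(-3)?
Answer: 106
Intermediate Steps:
a(N, m) = -36 + N (a(N, m) = N + 12*(-3) = N - 36 = -36 + N)
-a(-70, 46) = -(-36 - 70) = -1*(-106) = 106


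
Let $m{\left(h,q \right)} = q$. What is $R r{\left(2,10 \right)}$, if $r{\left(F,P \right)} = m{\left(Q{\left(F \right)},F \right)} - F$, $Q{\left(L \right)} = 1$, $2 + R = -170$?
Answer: $0$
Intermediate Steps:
$R = -172$ ($R = -2 - 170 = -172$)
$r{\left(F,P \right)} = 0$ ($r{\left(F,P \right)} = F - F = 0$)
$R r{\left(2,10 \right)} = \left(-172\right) 0 = 0$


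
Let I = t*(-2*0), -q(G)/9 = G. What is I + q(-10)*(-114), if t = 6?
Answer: -10260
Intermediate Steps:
q(G) = -9*G
I = 0 (I = 6*(-2*0) = 6*0 = 0)
I + q(-10)*(-114) = 0 - 9*(-10)*(-114) = 0 + 90*(-114) = 0 - 10260 = -10260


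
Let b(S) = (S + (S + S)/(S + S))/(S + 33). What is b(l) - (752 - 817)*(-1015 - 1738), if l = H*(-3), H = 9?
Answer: -536848/3 ≈ -1.7895e+5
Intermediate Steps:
l = -27 (l = 9*(-3) = -27)
b(S) = (1 + S)/(33 + S) (b(S) = (S + (2*S)/((2*S)))/(33 + S) = (S + (2*S)*(1/(2*S)))/(33 + S) = (S + 1)/(33 + S) = (1 + S)/(33 + S))
b(l) - (752 - 817)*(-1015 - 1738) = (1 - 27)/(33 - 27) - (752 - 817)*(-1015 - 1738) = -26/6 - (-65)*(-2753) = (1/6)*(-26) - 1*178945 = -13/3 - 178945 = -536848/3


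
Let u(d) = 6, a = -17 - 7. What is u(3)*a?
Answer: -144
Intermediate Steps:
a = -24
u(3)*a = 6*(-24) = -144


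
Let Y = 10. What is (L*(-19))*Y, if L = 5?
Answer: -950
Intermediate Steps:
(L*(-19))*Y = (5*(-19))*10 = -95*10 = -950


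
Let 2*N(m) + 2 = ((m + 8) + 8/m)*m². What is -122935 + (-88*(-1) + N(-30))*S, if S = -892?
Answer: 8737301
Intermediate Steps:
N(m) = -1 + m²*(8 + m + 8/m)/2 (N(m) = -1 + (((m + 8) + 8/m)*m²)/2 = -1 + (((8 + m) + 8/m)*m²)/2 = -1 + ((8 + m + 8/m)*m²)/2 = -1 + (m²*(8 + m + 8/m))/2 = -1 + m²*(8 + m + 8/m)/2)
-122935 + (-88*(-1) + N(-30))*S = -122935 + (-88*(-1) + (-1 + (½)*(-30)³ + 4*(-30) + 4*(-30)²))*(-892) = -122935 + (88 + (-1 + (½)*(-27000) - 120 + 4*900))*(-892) = -122935 + (88 + (-1 - 13500 - 120 + 3600))*(-892) = -122935 + (88 - 10021)*(-892) = -122935 - 9933*(-892) = -122935 + 8860236 = 8737301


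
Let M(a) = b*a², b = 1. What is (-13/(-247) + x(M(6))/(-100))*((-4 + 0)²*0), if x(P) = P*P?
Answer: 0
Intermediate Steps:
M(a) = a² (M(a) = 1*a² = a²)
x(P) = P²
(-13/(-247) + x(M(6))/(-100))*((-4 + 0)²*0) = (-13/(-247) + (6²)²/(-100))*((-4 + 0)²*0) = (-13*(-1/247) + 36²*(-1/100))*((-4)²*0) = (1/19 + 1296*(-1/100))*(16*0) = (1/19 - 324/25)*0 = -6131/475*0 = 0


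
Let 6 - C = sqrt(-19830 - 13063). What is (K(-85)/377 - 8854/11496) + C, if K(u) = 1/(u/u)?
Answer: 11338745/2166996 - I*sqrt(32893) ≈ 5.2325 - 181.36*I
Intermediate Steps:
K(u) = 1 (K(u) = 1/1 = 1)
C = 6 - I*sqrt(32893) (C = 6 - sqrt(-19830 - 13063) = 6 - sqrt(-32893) = 6 - I*sqrt(32893) ≈ 6.0 - 181.36*I)
(K(-85)/377 - 8854/11496) + C = (1/377 - 8854/11496) + (6 - I*sqrt(32893)) = (1*(1/377) - 8854*1/11496) + (6 - I*sqrt(32893)) = (1/377 - 4427/5748) + (6 - I*sqrt(32893)) = -1663231/2166996 + (6 - I*sqrt(32893)) = 11338745/2166996 - I*sqrt(32893)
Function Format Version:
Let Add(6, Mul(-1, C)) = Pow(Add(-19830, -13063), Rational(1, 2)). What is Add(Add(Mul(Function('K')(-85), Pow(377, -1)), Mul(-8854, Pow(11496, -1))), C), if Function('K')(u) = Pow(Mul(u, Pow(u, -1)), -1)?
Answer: Add(Rational(11338745, 2166996), Mul(-1, I, Pow(32893, Rational(1, 2)))) ≈ Add(5.2325, Mul(-181.36, I))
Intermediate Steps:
Function('K')(u) = 1 (Function('K')(u) = Pow(1, -1) = 1)
C = Add(6, Mul(-1, I, Pow(32893, Rational(1, 2)))) (C = Add(6, Mul(-1, Pow(Add(-19830, -13063), Rational(1, 2)))) = Add(6, Mul(-1, Pow(-32893, Rational(1, 2)))) = Add(6, Mul(-1, Mul(I, Pow(32893, Rational(1, 2))))) = Add(6, Mul(-1, I, Pow(32893, Rational(1, 2)))) ≈ Add(6.0000, Mul(-181.36, I)))
Add(Add(Mul(Function('K')(-85), Pow(377, -1)), Mul(-8854, Pow(11496, -1))), C) = Add(Add(Mul(1, Pow(377, -1)), Mul(-8854, Pow(11496, -1))), Add(6, Mul(-1, I, Pow(32893, Rational(1, 2))))) = Add(Add(Mul(1, Rational(1, 377)), Mul(-8854, Rational(1, 11496))), Add(6, Mul(-1, I, Pow(32893, Rational(1, 2))))) = Add(Add(Rational(1, 377), Rational(-4427, 5748)), Add(6, Mul(-1, I, Pow(32893, Rational(1, 2))))) = Add(Rational(-1663231, 2166996), Add(6, Mul(-1, I, Pow(32893, Rational(1, 2))))) = Add(Rational(11338745, 2166996), Mul(-1, I, Pow(32893, Rational(1, 2))))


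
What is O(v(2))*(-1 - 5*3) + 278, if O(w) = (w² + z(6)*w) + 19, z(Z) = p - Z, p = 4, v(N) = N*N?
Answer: -154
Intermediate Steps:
v(N) = N²
z(Z) = 4 - Z
O(w) = 19 + w² - 2*w (O(w) = (w² + (4 - 1*6)*w) + 19 = (w² + (4 - 6)*w) + 19 = (w² - 2*w) + 19 = 19 + w² - 2*w)
O(v(2))*(-1 - 5*3) + 278 = (19 + (2²)² - 2*2²)*(-1 - 5*3) + 278 = (19 + 4² - 2*4)*(-1 - 15) + 278 = (19 + 16 - 8)*(-16) + 278 = 27*(-16) + 278 = -432 + 278 = -154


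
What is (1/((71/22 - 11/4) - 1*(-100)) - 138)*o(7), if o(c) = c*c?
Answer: -29892646/4421 ≈ -6761.5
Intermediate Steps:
o(c) = c²
(1/((71/22 - 11/4) - 1*(-100)) - 138)*o(7) = (1/((71/22 - 11/4) - 1*(-100)) - 138)*7² = (1/((71*(1/22) - 11*¼) + 100) - 138)*49 = (1/((71/22 - 11/4) + 100) - 138)*49 = (1/(21/44 + 100) - 138)*49 = (1/(4421/44) - 138)*49 = (44/4421 - 138)*49 = -610054/4421*49 = -29892646/4421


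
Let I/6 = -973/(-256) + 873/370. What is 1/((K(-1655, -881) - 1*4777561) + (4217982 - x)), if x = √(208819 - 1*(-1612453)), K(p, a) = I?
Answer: -313758945600640/175560298772050320929 + 1121484800*√455318/175560298772050320929 ≈ -1.7829e-6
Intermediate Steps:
I = 875247/23680 (I = 6*(-973/(-256) + 873/370) = 6*(-973*(-1/256) + 873*(1/370)) = 6*(973/256 + 873/370) = 6*(291749/47360) = 875247/23680 ≈ 36.961)
K(p, a) = 875247/23680
x = 2*√455318 (x = √(208819 + 1612453) = √1821272 = 2*√455318 ≈ 1349.5)
1/((K(-1655, -881) - 1*4777561) + (4217982 - x)) = 1/((875247/23680 - 1*4777561) + (4217982 - 2*√455318)) = 1/((875247/23680 - 4777561) + (4217982 - 2*√455318)) = 1/(-113131769233/23680 + (4217982 - 2*√455318)) = 1/(-13249955473/23680 - 2*√455318)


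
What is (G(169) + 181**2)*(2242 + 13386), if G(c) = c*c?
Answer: 958340216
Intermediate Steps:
G(c) = c**2
(G(169) + 181**2)*(2242 + 13386) = (169**2 + 181**2)*(2242 + 13386) = (28561 + 32761)*15628 = 61322*15628 = 958340216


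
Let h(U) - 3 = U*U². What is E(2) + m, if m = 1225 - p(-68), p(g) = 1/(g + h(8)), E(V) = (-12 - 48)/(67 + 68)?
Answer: 1642126/1341 ≈ 1224.6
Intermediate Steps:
h(U) = 3 + U³ (h(U) = 3 + U*U² = 3 + U³)
E(V) = -4/9 (E(V) = -60/135 = -60*1/135 = -4/9)
p(g) = 1/(515 + g) (p(g) = 1/(g + (3 + 8³)) = 1/(g + (3 + 512)) = 1/(g + 515) = 1/(515 + g))
m = 547574/447 (m = 1225 - 1/(515 - 68) = 1225 - 1/447 = 547574/447 ≈ 1225.0)
E(2) + m = -4/9 + 547574/447 = 1642126/1341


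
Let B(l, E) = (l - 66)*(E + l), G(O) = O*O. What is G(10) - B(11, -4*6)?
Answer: -615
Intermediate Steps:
G(O) = O²
B(l, E) = (-66 + l)*(E + l)
G(10) - B(11, -4*6) = 10² - (11² - (-264)*6 - 66*11 - 4*6*11) = 100 - (121 - 66*(-24) - 726 - 24*11) = 100 - (121 + 1584 - 726 - 264) = 100 - 1*715 = 100 - 715 = -615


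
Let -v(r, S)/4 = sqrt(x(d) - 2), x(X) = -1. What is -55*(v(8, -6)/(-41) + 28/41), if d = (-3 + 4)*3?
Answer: -1540/41 - 220*I*sqrt(3)/41 ≈ -37.561 - 9.2939*I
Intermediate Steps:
d = 3 (d = 1*3 = 3)
v(r, S) = -4*I*sqrt(3) (v(r, S) = -4*sqrt(-1 - 2) = -4*I*sqrt(3))
-55*(v(8, -6)/(-41) + 28/41) = -55*(-4*I*sqrt(3)/(-41) + 28/41) = -55*(-4*I*sqrt(3)*(-1/41) + 28*(1/41)) = -55*(4*I*sqrt(3)/41 + 28/41) = -55*(28/41 + 4*I*sqrt(3)/41) = -1540/41 - 220*I*sqrt(3)/41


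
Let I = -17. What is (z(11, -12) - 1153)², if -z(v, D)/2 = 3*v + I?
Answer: 1404225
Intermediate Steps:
z(v, D) = 34 - 6*v (z(v, D) = -2*(3*v - 17) = -2*(-17 + 3*v) = 34 - 6*v)
(z(11, -12) - 1153)² = ((34 - 6*11) - 1153)² = ((34 - 66) - 1153)² = (-32 - 1153)² = (-1185)² = 1404225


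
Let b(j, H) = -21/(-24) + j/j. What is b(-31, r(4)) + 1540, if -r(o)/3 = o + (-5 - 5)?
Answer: 12335/8 ≈ 1541.9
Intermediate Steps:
r(o) = 30 - 3*o (r(o) = -3*(o + (-5 - 5)) = -3*(o - 10) = -3*(-10 + o) = 30 - 3*o)
b(j, H) = 15/8 (b(j, H) = -21*(-1/24) + 1 = 7/8 + 1 = 15/8)
b(-31, r(4)) + 1540 = 15/8 + 1540 = 12335/8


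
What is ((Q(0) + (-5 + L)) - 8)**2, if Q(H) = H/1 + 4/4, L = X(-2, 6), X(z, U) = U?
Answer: 36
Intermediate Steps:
L = 6
Q(H) = 1 + H (Q(H) = H*1 + 4*(1/4) = H + 1 = 1 + H)
((Q(0) + (-5 + L)) - 8)**2 = (((1 + 0) + (-5 + 6)) - 8)**2 = ((1 + 1) - 8)**2 = (2 - 8)**2 = (-6)**2 = 36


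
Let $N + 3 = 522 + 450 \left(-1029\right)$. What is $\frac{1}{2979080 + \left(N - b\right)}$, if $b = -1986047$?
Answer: $\frac{1}{4502596} \approx 2.2209 \cdot 10^{-7}$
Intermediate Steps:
$N = -462531$ ($N = -3 + \left(522 + 450 \left(-1029\right)\right) = -3 + \left(522 - 463050\right) = -3 - 462528 = -462531$)
$\frac{1}{2979080 + \left(N - b\right)} = \frac{1}{2979080 - -1523516} = \frac{1}{2979080 + \left(-462531 + 1986047\right)} = \frac{1}{2979080 + 1523516} = \frac{1}{4502596}$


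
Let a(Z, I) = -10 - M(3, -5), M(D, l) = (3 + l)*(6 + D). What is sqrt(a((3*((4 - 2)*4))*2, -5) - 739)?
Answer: I*sqrt(731) ≈ 27.037*I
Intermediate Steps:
a(Z, I) = 8 (a(Z, I) = -10 - (18 + 3*3 + 6*(-5) + 3*(-5)) = -10 - (18 + 9 - 30 - 15) = -10 - 1*(-18) = -10 + 18 = 8)
sqrt(a((3*((4 - 2)*4))*2, -5) - 739) = sqrt(8 - 739) = sqrt(-731) = I*sqrt(731)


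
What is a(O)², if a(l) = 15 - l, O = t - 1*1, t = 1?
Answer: 225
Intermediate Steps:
O = 0 (O = 1 - 1*1 = 1 - 1 = 0)
a(O)² = (15 - 1*0)² = (15 + 0)² = 15² = 225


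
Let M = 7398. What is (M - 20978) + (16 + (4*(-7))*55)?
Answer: -15104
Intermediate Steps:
(M - 20978) + (16 + (4*(-7))*55) = (7398 - 20978) + (16 + (4*(-7))*55) = -13580 + (16 - 28*55) = -13580 + (16 - 1540) = -13580 - 1524 = -15104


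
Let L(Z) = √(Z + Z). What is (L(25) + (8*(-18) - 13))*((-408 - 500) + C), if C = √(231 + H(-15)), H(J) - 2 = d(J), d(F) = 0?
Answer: (157 - 5*√2)*(908 - √233) ≈ 1.3385e+5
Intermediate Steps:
L(Z) = √2*√Z (L(Z) = √(2*Z) = √2*√Z)
H(J) = 2 (H(J) = 2 + 0 = 2)
C = √233 (C = √(231 + 2) = √233 ≈ 15.264)
(L(25) + (8*(-18) - 13))*((-408 - 500) + C) = (√2*√25 + (8*(-18) - 13))*((-408 - 500) + √233) = (√2*5 + (-144 - 13))*(-908 + √233) = (5*√2 - 157)*(-908 + √233) = (-157 + 5*√2)*(-908 + √233) = (-908 + √233)*(-157 + 5*√2)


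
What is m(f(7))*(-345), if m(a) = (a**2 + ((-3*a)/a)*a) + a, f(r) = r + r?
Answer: -57960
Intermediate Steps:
f(r) = 2*r
m(a) = a**2 - 2*a (m(a) = (a**2 - 3*a) + a = a**2 - 2*a)
m(f(7))*(-345) = ((2*7)*(-2 + 2*7))*(-345) = (14*(-2 + 14))*(-345) = (14*12)*(-345) = 168*(-345) = -57960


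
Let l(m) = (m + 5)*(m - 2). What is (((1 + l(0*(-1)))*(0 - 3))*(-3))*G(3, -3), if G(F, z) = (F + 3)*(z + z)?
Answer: 2916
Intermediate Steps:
l(m) = (-2 + m)*(5 + m) (l(m) = (5 + m)*(-2 + m) = (-2 + m)*(5 + m))
G(F, z) = 2*z*(3 + F) (G(F, z) = (3 + F)*(2*z) = 2*z*(3 + F))
(((1 + l(0*(-1)))*(0 - 3))*(-3))*G(3, -3) = (((1 + (-10 + (0*(-1))² + 3*(0*(-1))))*(0 - 3))*(-3))*(2*(-3)*(3 + 3)) = (((1 + (-10 + 0² + 3*0))*(-3))*(-3))*(2*(-3)*6) = (((1 + (-10 + 0 + 0))*(-3))*(-3))*(-36) = (((1 - 10)*(-3))*(-3))*(-36) = (-9*(-3)*(-3))*(-36) = (27*(-3))*(-36) = -81*(-36) = 2916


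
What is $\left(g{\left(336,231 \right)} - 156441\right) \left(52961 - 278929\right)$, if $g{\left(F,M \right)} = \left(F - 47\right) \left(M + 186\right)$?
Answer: $8118578304$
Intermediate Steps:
$g{\left(F,M \right)} = \left(-47 + F\right) \left(186 + M\right)$
$\left(g{\left(336,231 \right)} - 156441\right) \left(52961 - 278929\right) = \left(\left(-8742 - 10857 + 186 \cdot 336 + 336 \cdot 231\right) - 156441\right) \left(52961 - 278929\right) = \left(\left(-8742 - 10857 + 62496 + 77616\right) - 156441\right) \left(52961 - 278929\right) = \left(120513 - 156441\right) \left(52961 - 278929\right) = \left(-35928\right) \left(-225968\right) = 8118578304$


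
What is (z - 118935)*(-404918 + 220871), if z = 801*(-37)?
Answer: 27344230884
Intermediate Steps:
z = -29637
(z - 118935)*(-404918 + 220871) = (-29637 - 118935)*(-404918 + 220871) = -148572*(-184047) = 27344230884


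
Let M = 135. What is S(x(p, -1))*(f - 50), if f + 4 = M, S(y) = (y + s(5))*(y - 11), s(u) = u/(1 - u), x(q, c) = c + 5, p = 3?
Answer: -6237/4 ≈ -1559.3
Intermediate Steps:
x(q, c) = 5 + c
S(y) = (-11 + y)*(-5/4 + y) (S(y) = (y - 1*5/(-1 + 5))*(y - 11) = (y - 1*5/4)*(-11 + y) = (y - 1*5*1/4)*(-11 + y) = (y - 5/4)*(-11 + y) = (-5/4 + y)*(-11 + y) = (-11 + y)*(-5/4 + y))
f = 131 (f = -4 + 135 = 131)
S(x(p, -1))*(f - 50) = (55/4 + (5 - 1)**2 - 49*(5 - 1)/4)*(131 - 50) = (55/4 + 4**2 - 49/4*4)*81 = (55/4 + 16 - 49)*81 = -77/4*81 = -6237/4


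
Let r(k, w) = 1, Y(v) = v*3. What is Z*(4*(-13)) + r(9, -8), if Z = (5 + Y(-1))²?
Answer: -207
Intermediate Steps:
Y(v) = 3*v
Z = 4 (Z = (5 + 3*(-1))² = (5 - 3)² = 2² = 4)
Z*(4*(-13)) + r(9, -8) = 4*(4*(-13)) + 1 = 4*(-52) + 1 = -208 + 1 = -207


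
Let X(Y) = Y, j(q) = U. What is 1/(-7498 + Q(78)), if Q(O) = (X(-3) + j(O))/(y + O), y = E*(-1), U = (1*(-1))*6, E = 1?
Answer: -77/577355 ≈ -0.00013337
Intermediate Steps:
U = -6 (U = -1*6 = -6)
j(q) = -6
y = -1 (y = 1*(-1) = -1)
Q(O) = -9/(-1 + O) (Q(O) = (-3 - 6)/(-1 + O) = -9/(-1 + O))
1/(-7498 + Q(78)) = 1/(-7498 - 9/(-1 + 78)) = 1/(-7498 - 9/77) = 1/(-577355/77) = -77/577355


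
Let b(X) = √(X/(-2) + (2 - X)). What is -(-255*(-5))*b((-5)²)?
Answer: -1275*I*√142/2 ≈ -7596.7*I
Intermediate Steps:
b(X) = √(2 - 3*X/2) (b(X) = √(X*(-½) + (2 - X)) = √(-X/2 + (2 - X)) = √(2 - 3*X/2))
-(-255*(-5))*b((-5)²) = -(-255*(-5))*√(8 - 6*(-5)²)/2 = -(-51*(-25))*√(8 - 6*25)/2 = -1275*√(8 - 150)/2 = -1275*√(-142)/2 = -1275*(I*√142)/2 = -1275*I*√142/2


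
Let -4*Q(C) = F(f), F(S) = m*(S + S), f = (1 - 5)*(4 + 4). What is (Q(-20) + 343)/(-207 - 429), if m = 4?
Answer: -407/636 ≈ -0.63994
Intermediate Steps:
f = -32 (f = -4*8 = -32)
F(S) = 8*S (F(S) = 4*(S + S) = 4*(2*S) = 8*S)
Q(C) = 64 (Q(C) = -2*(-32) = -¼*(-256) = 64)
(Q(-20) + 343)/(-207 - 429) = (64 + 343)/(-207 - 429) = 407/(-636) = 407*(-1/636) = -407/636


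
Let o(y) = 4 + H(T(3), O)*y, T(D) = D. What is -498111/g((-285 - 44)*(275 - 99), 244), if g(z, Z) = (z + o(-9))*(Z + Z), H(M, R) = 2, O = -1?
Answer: 166037/9421328 ≈ 0.017624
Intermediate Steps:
o(y) = 4 + 2*y
g(z, Z) = 2*Z*(-14 + z) (g(z, Z) = (z + (4 + 2*(-9)))*(Z + Z) = (z + (4 - 18))*(2*Z) = (z - 14)*(2*Z) = (-14 + z)*(2*Z) = 2*Z*(-14 + z))
-498111/g((-285 - 44)*(275 - 99), 244) = -498111*1/(488*(-14 + (-285 - 44)*(275 - 99))) = -498111*1/(488*(-14 - 329*176)) = -498111*1/(488*(-14 - 57904)) = -498111/(2*244*(-57918)) = -498111/(-28263984) = -498111*(-1/28263984) = 166037/9421328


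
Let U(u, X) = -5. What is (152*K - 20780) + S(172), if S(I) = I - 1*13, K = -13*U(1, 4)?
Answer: -10741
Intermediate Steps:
K = 65 (K = -13*(-5) = 65)
S(I) = -13 + I (S(I) = I - 13 = -13 + I)
(152*K - 20780) + S(172) = (152*65 - 20780) + (-13 + 172) = (9880 - 20780) + 159 = -10900 + 159 = -10741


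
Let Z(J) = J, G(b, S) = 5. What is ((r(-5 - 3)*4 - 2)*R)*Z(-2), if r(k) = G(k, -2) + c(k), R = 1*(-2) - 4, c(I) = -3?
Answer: 72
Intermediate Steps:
R = -6 (R = -2 - 4 = -6)
r(k) = 2 (r(k) = 5 - 3 = 2)
((r(-5 - 3)*4 - 2)*R)*Z(-2) = ((2*4 - 2)*(-6))*(-2) = ((8 - 2)*(-6))*(-2) = (6*(-6))*(-2) = -36*(-2) = 72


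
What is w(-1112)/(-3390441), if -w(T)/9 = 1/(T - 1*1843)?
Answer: -1/1113194795 ≈ -8.9832e-10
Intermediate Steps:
w(T) = -9/(-1843 + T) (w(T) = -9/(T - 1*1843) = -9/(T - 1843) = -9/(-1843 + T))
w(-1112)/(-3390441) = -9/(-1843 - 1112)/(-3390441) = -9/(-2955)*(-1/3390441) = -9*(-1/2955)*(-1/3390441) = (3/985)*(-1/3390441) = -1/1113194795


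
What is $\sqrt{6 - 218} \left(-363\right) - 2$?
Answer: $-2 - 726 i \sqrt{53} \approx -2.0 - 5285.4 i$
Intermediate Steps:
$\sqrt{6 - 218} \left(-363\right) - 2 = \sqrt{-212} \left(-363\right) - 2 = 2 i \sqrt{53} \left(-363\right) - 2 = - 726 i \sqrt{53} - 2 = -2 - 726 i \sqrt{53}$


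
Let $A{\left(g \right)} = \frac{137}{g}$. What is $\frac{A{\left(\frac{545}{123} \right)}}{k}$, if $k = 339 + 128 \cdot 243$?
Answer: $\frac{5617}{5712145} \approx 0.00098334$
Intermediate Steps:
$k = 31443$ ($k = 339 + 31104 = 31443$)
$\frac{A{\left(\frac{545}{123} \right)}}{k} = \frac{137 \frac{1}{545 \cdot \frac{1}{123}}}{31443} = \frac{137}{545 \cdot \frac{1}{123}} \cdot \frac{1}{31443} = \frac{137}{\frac{545}{123}} \cdot \frac{1}{31443} = 137 \cdot \frac{123}{545} \cdot \frac{1}{31443} = \frac{16851}{545} \cdot \frac{1}{31443} = \frac{5617}{5712145}$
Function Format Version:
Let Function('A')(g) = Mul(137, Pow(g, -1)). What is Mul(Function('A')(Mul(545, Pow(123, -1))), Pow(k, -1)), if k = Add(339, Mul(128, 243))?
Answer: Rational(5617, 5712145) ≈ 0.00098334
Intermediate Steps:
k = 31443 (k = Add(339, 31104) = 31443)
Mul(Function('A')(Mul(545, Pow(123, -1))), Pow(k, -1)) = Mul(Mul(137, Pow(Mul(545, Pow(123, -1)), -1)), Pow(31443, -1)) = Mul(Mul(137, Pow(Mul(545, Rational(1, 123)), -1)), Rational(1, 31443)) = Mul(Mul(137, Pow(Rational(545, 123), -1)), Rational(1, 31443)) = Mul(Mul(137, Rational(123, 545)), Rational(1, 31443)) = Mul(Rational(16851, 545), Rational(1, 31443)) = Rational(5617, 5712145)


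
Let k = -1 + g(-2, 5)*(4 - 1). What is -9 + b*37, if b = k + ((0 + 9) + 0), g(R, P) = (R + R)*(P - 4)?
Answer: -157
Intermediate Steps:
g(R, P) = 2*R*(-4 + P) (g(R, P) = (2*R)*(-4 + P) = 2*R*(-4 + P))
k = -13 (k = -1 + (2*(-2)*(-4 + 5))*(4 - 1) = -1 + (2*(-2)*1)*3 = -1 - 4*3 = -1 - 12 = -13)
b = -4 (b = -13 + ((0 + 9) + 0) = -13 + (9 + 0) = -13 + 9 = -4)
-9 + b*37 = -9 - 4*37 = -9 - 148 = -157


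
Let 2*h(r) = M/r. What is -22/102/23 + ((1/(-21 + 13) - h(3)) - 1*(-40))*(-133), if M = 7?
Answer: -16103625/3128 ≈ -5148.2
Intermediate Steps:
h(r) = 7/(2*r) (h(r) = (7/r)/2 = 7/(2*r))
-22/102/23 + ((1/(-21 + 13) - h(3)) - 1*(-40))*(-133) = -22/102/23 + ((1/(-21 + 13) - 7/(2*3)) - 1*(-40))*(-133) = -22*1/102*(1/23) + ((1/(-8) - 7/(2*3)) + 40)*(-133) = -11/51*1/23 + ((-⅛ - 1*7/6) + 40)*(-133) = -11/1173 + ((-⅛ - 7/6) + 40)*(-133) = -11/1173 + (-31/24 + 40)*(-133) = -11/1173 + (929/24)*(-133) = -11/1173 - 123557/24 = -16103625/3128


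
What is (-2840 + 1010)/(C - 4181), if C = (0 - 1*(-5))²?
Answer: 915/2078 ≈ 0.44033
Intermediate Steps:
C = 25 (C = (0 + 5)² = 5² = 25)
(-2840 + 1010)/(C - 4181) = (-2840 + 1010)/(25 - 4181) = -1830/(-4156) = -1830*(-1/4156) = 915/2078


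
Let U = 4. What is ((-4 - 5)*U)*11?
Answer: -396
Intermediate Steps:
((-4 - 5)*U)*11 = ((-4 - 5)*4)*11 = -9*4*11 = -36*11 = -396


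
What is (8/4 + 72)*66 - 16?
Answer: 4868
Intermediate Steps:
(8/4 + 72)*66 - 16 = (8*(¼) + 72)*66 - 16 = (2 + 72)*66 - 16 = 74*66 - 16 = 4884 - 16 = 4868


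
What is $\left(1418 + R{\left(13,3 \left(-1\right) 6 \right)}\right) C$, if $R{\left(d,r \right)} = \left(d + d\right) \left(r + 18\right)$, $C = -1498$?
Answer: $-2124164$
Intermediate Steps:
$R{\left(d,r \right)} = 2 d \left(18 + r\right)$
$\left(1418 + R{\left(13,3 \left(-1\right) 6 \right)}\right) C = \left(1418 + 2 \cdot 13 \left(18 + 3 \left(-1\right) 6\right)\right) \left(-1498\right) = \left(1418 + 2 \cdot 13 \left(18 - 18\right)\right) \left(-1498\right) = \left(1418 + 2 \cdot 13 \cdot 0\right) \left(-1498\right) = \left(1418 + 0\right) \left(-1498\right) = 1418 \left(-1498\right) = -2124164$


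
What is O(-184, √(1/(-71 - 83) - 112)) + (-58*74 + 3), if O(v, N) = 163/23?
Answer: -98484/23 ≈ -4281.9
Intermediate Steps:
O(v, N) = 163/23 (O(v, N) = 163*(1/23) = 163/23)
O(-184, √(1/(-71 - 83) - 112)) + (-58*74 + 3) = 163/23 + (-58*74 + 3) = 163/23 + (-4292 + 3) = 163/23 - 4289 = -98484/23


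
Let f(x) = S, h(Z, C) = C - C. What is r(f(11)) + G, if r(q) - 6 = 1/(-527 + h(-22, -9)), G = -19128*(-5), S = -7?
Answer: 50405441/527 ≈ 95646.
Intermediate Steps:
h(Z, C) = 0
f(x) = -7
G = 95640
r(q) = 3161/527 (r(q) = 6 + 1/(-527 + 0) = 6 + 1/(-527) = 6 - 1/527 = 3161/527)
r(f(11)) + G = 3161/527 + 95640 = 50405441/527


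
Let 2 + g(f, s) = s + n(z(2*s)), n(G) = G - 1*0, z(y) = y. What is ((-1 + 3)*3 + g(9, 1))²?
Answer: 49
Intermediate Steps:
n(G) = G (n(G) = G + 0 = G)
g(f, s) = -2 + 3*s (g(f, s) = -2 + (s + 2*s) = -2 + 3*s)
((-1 + 3)*3 + g(9, 1))² = ((-1 + 3)*3 + (-2 + 3*1))² = (2*3 + (-2 + 3))² = (6 + 1)² = 7² = 49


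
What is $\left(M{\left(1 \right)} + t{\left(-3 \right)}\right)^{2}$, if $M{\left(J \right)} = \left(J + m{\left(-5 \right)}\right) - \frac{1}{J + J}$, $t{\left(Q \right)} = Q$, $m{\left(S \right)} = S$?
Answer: $\frac{225}{4} \approx 56.25$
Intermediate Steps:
$M{\left(J \right)} = -5 + J - \frac{1}{2 J}$ ($M{\left(J \right)} = \left(J - 5\right) - \frac{1}{J + J} = \left(-5 + J\right) - \frac{1}{2 J} = -5 + J - \frac{1}{2 J}$)
$\left(M{\left(1 \right)} + t{\left(-3 \right)}\right)^{2} = \left(\left(-5 + 1 - \frac{1}{2 \cdot 1}\right) - 3\right)^{2} = \left(\left(-5 + 1 - \frac{1}{2}\right) - 3\right)^{2} = \left(- \frac{9}{2} - 3\right)^{2} = \left(- \frac{15}{2}\right)^{2} = \frac{225}{4}$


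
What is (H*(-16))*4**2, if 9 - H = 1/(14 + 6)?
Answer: -11456/5 ≈ -2291.2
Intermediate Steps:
H = 179/20 (H = 9 - 1/(14 + 6) = 9 - 1/20 = 179/20 ≈ 8.9500)
(H*(-16))*4**2 = ((179/20)*(-16))*4**2 = -716/5*16 = -11456/5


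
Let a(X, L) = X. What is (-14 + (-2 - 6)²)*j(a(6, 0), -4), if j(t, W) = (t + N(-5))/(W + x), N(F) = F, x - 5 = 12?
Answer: 50/13 ≈ 3.8462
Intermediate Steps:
x = 17 (x = 5 + 12 = 17)
j(t, W) = (-5 + t)/(17 + W) (j(t, W) = (t - 5)/(W + 17) = (-5 + t)/(17 + W))
(-14 + (-2 - 6)²)*j(a(6, 0), -4) = (-14 + (-2 - 6)²)*((-5 + 6)/(17 - 4)) = (-14 + (-8)²)*(1/13) = (-14 + 64)*((1/13)*1) = 50*(1/13) = 50/13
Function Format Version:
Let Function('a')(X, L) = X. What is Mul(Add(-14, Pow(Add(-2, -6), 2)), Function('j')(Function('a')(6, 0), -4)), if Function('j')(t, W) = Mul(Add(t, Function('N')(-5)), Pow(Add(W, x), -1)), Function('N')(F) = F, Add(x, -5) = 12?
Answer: Rational(50, 13) ≈ 3.8462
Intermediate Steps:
x = 17 (x = Add(5, 12) = 17)
Function('j')(t, W) = Mul(Pow(Add(17, W), -1), Add(-5, t)) (Function('j')(t, W) = Mul(Add(t, -5), Pow(Add(W, 17), -1)) = Mul(Add(-5, t), Pow(Add(17, W), -1)) = Mul(Pow(Add(17, W), -1), Add(-5, t)))
Mul(Add(-14, Pow(Add(-2, -6), 2)), Function('j')(Function('a')(6, 0), -4)) = Mul(Add(-14, Pow(Add(-2, -6), 2)), Mul(Pow(Add(17, -4), -1), Add(-5, 6))) = Mul(Add(-14, Pow(-8, 2)), Mul(Pow(13, -1), 1)) = Mul(Add(-14, 64), Mul(Rational(1, 13), 1)) = Mul(50, Rational(1, 13)) = Rational(50, 13)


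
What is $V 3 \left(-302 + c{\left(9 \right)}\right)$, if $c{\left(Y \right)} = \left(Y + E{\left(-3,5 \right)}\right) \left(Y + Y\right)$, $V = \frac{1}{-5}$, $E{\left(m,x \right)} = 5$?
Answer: $30$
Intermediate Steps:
$V = - \frac{1}{5} \approx -0.2$
$c{\left(Y \right)} = 2 Y \left(5 + Y\right)$ ($c{\left(Y \right)} = \left(Y + 5\right) \left(Y + Y\right) = \left(5 + Y\right) 2 Y = 2 Y \left(5 + Y\right)$)
$V 3 \left(-302 + c{\left(9 \right)}\right) = \left(- \frac{1}{5}\right) 3 \left(-302 + 2 \cdot 9 \left(5 + 9\right)\right) = - \frac{3 \left(-302 + 2 \cdot 9 \cdot 14\right)}{5} = - \frac{3 \left(-302 + 252\right)}{5} = \left(- \frac{3}{5}\right) \left(-50\right) = 30$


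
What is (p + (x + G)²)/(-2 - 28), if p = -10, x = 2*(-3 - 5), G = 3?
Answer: -53/10 ≈ -5.3000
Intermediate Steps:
x = -16 (x = 2*(-8) = -16)
(p + (x + G)²)/(-2 - 28) = (-10 + (-16 + 3)²)/(-2 - 28) = (-10 + (-13)²)/(-30) = -(-10 + 169)/30 = -1/30*159 = -53/10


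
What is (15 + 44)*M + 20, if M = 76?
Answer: 4504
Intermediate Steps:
(15 + 44)*M + 20 = (15 + 44)*76 + 20 = 59*76 + 20 = 4484 + 20 = 4504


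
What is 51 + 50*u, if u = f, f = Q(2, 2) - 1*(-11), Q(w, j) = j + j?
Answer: 801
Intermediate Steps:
Q(w, j) = 2*j
f = 15 (f = 2*2 - 1*(-11) = 4 + 11 = 15)
u = 15
51 + 50*u = 51 + 50*15 = 51 + 750 = 801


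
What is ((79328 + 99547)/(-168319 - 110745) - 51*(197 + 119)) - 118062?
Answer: -37444428267/279064 ≈ -1.3418e+5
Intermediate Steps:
((79328 + 99547)/(-168319 - 110745) - 51*(197 + 119)) - 118062 = (178875/(-279064) - 51*316) - 118062 = (178875*(-1/279064) - 16116) - 118062 = (-178875/279064 - 16116) - 118062 = -4497574299/279064 - 118062 = -37444428267/279064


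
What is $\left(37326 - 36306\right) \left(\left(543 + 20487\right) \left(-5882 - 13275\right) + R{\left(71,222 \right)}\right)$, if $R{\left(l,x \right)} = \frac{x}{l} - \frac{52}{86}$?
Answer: $- \frac{1254566669388600}{3053} \approx -4.1093 \cdot 10^{11}$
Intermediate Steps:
$R{\left(l,x \right)} = - \frac{26}{43} + \frac{x}{l}$ ($R{\left(l,x \right)} = \frac{x}{l} - \frac{26}{43} = - \frac{26}{43} + \frac{x}{l}$)
$\left(37326 - 36306\right) \left(\left(543 + 20487\right) \left(-5882 - 13275\right) + R{\left(71,222 \right)}\right) = \left(37326 - 36306\right) \left(\left(543 + 20487\right) \left(-5882 - 13275\right) - \left(\frac{26}{43} - \frac{222}{71}\right)\right) = 1020 \left(21030 \left(-19157\right) + \left(- \frac{26}{43} + 222 \cdot \frac{1}{71}\right)\right) = 1020 \left(-402871710 + \left(- \frac{26}{43} + \frac{222}{71}\right)\right) = 1020 \left(-402871710 + \frac{7700}{3053}\right) = 1020 \left(- \frac{1229967322930}{3053}\right) = - \frac{1254566669388600}{3053}$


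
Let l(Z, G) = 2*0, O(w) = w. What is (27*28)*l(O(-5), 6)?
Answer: 0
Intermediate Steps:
l(Z, G) = 0
(27*28)*l(O(-5), 6) = (27*28)*0 = 756*0 = 0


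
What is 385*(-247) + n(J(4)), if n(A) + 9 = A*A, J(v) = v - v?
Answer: -95104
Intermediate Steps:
J(v) = 0
n(A) = -9 + A² (n(A) = -9 + A*A = -9 + A²)
385*(-247) + n(J(4)) = 385*(-247) + (-9 + 0²) = -95095 + (-9 + 0) = -95095 - 9 = -95104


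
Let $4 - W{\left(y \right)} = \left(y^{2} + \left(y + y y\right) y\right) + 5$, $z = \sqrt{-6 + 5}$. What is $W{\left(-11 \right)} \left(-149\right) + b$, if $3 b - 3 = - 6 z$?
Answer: $-162111 - 2 i \approx -1.6211 \cdot 10^{5} - 2.0 i$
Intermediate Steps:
$z = i$ ($z = \sqrt{-1} = i \approx 1.0 i$)
$W{\left(y \right)} = -1 - y^{2} - y \left(y + y^{2}\right)$ ($W{\left(y \right)} = 4 - \left(\left(y^{2} + \left(y + y y\right) y\right) + 5\right) = 4 - \left(\left(y^{2} + \left(y + y^{2}\right) y\right) + 5\right) = 4 - \left(\left(y^{2} + y \left(y + y^{2}\right)\right) + 5\right) = 4 - \left(5 + y^{2} + y \left(y + y^{2}\right)\right) = -1 - y^{2} - y \left(y + y^{2}\right)$)
$b = 1 - 2 i$ ($b = 1 + \frac{\left(-6\right) i}{3} = 1 - 2 i \approx 1.0 - 2.0 i$)
$W{\left(-11 \right)} \left(-149\right) + b = \left(-1 - \left(-11\right)^{3} - 2 \left(-11\right)^{2}\right) \left(-149\right) + \left(1 - 2 i\right) = \left(-1 - -1331 - 242\right) \left(-149\right) + \left(1 - 2 i\right) = \left(-1 + 1331 - 242\right) \left(-149\right) + \left(1 - 2 i\right) = 1088 \left(-149\right) + \left(1 - 2 i\right) = -162112 + \left(1 - 2 i\right) = -162111 - 2 i$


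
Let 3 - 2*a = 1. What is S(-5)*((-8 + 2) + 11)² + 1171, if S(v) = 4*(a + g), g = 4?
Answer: 1671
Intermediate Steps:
a = 1 (a = 3/2 - ½*1 = 3/2 - ½ = 1)
S(v) = 20 (S(v) = 4*(1 + 4) = 4*5 = 20)
S(-5)*((-8 + 2) + 11)² + 1171 = 20*((-8 + 2) + 11)² + 1171 = 20*(-6 + 11)² + 1171 = 20*5² + 1171 = 20*25 + 1171 = 500 + 1171 = 1671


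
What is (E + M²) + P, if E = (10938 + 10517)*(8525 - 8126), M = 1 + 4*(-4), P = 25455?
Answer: 8586225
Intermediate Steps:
M = -15 (M = 1 - 16 = -15)
E = 8560545 (E = 21455*399 = 8560545)
(E + M²) + P = (8560545 + (-15)²) + 25455 = (8560545 + 225) + 25455 = 8560770 + 25455 = 8586225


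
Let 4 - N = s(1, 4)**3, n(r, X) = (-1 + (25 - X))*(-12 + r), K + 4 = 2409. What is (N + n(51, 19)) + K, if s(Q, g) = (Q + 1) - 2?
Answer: 2604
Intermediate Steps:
s(Q, g) = -1 + Q (s(Q, g) = (1 + Q) - 2 = -1 + Q)
K = 2405 (K = -4 + 2409 = 2405)
n(r, X) = (-12 + r)*(24 - X) (n(r, X) = (24 - X)*(-12 + r) = (-12 + r)*(24 - X))
N = 4 (N = 4 - (-1 + 1)**3 = 4 - 1*0**3 = 4 - 1*0 = 4 + 0 = 4)
(N + n(51, 19)) + K = (4 + (-288 + 12*19 + 24*51 - 1*19*51)) + 2405 = (4 + (-288 + 228 + 1224 - 969)) + 2405 = (4 + 195) + 2405 = 199 + 2405 = 2604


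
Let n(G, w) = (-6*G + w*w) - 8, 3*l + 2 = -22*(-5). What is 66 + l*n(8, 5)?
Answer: -1050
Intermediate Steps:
l = 36 (l = -2/3 + (-22*(-5))/3 = -2/3 + (1/3)*110 = -2/3 + 110/3 = 36)
n(G, w) = -8 + w**2 - 6*G (n(G, w) = (-6*G + w**2) - 8 = (w**2 - 6*G) - 8 = -8 + w**2 - 6*G)
66 + l*n(8, 5) = 66 + 36*(-8 + 5**2 - 6*8) = 66 + 36*(-8 + 25 - 48) = 66 + 36*(-31) = 66 - 1116 = -1050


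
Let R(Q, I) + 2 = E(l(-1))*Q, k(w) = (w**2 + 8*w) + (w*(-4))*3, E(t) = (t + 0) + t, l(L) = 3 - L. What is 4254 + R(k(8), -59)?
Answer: 4508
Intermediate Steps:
E(t) = 2*t (E(t) = t + t = 2*t)
k(w) = w**2 - 4*w (k(w) = (w**2 + 8*w) - 4*w*3 = (w**2 + 8*w) - 12*w = w**2 - 4*w)
R(Q, I) = -2 + 8*Q (R(Q, I) = -2 + (2*(3 - 1*(-1)))*Q = -2 + (2*(3 + 1))*Q = -2 + (2*4)*Q = -2 + 8*Q)
4254 + R(k(8), -59) = 4254 + (-2 + 8*(8*(-4 + 8))) = 4254 + (-2 + 8*(8*4)) = 4254 + (-2 + 8*32) = 4254 + (-2 + 256) = 4254 + 254 = 4508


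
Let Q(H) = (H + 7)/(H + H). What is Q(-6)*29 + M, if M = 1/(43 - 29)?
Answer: -197/84 ≈ -2.3452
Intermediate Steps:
Q(H) = (7 + H)/(2*H) (Q(H) = (7 + H)/((2*H)) = (7 + H)*(1/(2*H)) = (7 + H)/(2*H))
M = 1/14 ≈ 0.071429
Q(-6)*29 + M = ((½)*(7 - 6)/(-6))*29 + 1/14 = ((½)*(-⅙)*1)*29 + 1/14 = -1/12*29 + 1/14 = -29/12 + 1/14 = -197/84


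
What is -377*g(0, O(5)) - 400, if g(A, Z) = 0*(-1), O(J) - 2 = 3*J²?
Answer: -400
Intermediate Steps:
O(J) = 2 + 3*J²
g(A, Z) = 0
-377*g(0, O(5)) - 400 = -377*0 - 400 = 0 - 400 = -400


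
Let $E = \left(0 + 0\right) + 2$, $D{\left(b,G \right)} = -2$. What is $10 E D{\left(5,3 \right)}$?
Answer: $-40$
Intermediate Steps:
$E = 2$ ($E = 0 + 2 = 2$)
$10 E D{\left(5,3 \right)} = 10 \cdot 2 \left(-2\right) = 20 \left(-2\right) = -40$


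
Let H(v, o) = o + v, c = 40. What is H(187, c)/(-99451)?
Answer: -227/99451 ≈ -0.0022825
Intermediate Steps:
H(187, c)/(-99451) = (40 + 187)/(-99451) = 227*(-1/99451) = -227/99451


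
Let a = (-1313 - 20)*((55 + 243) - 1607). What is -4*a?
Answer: -6979588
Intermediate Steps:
a = 1744897 (a = -1333*(298 - 1607) = -1333*(-1309) = 1744897)
-4*a = -4*1744897 = -6979588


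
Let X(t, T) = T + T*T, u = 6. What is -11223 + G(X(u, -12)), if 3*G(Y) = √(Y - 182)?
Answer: -11223 + 5*I*√2/3 ≈ -11223.0 + 2.357*I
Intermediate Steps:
X(t, T) = T + T²
G(Y) = √(-182 + Y)/3 (G(Y) = √(Y - 182)/3 = √(-182 + Y)/3)
-11223 + G(X(u, -12)) = -11223 + √(-182 - 12*(1 - 12))/3 = -11223 + √(-182 - 12*(-11))/3 = -11223 + √(-182 + 132)/3 = -11223 + √(-50)/3 = -11223 + (5*I*√2)/3 = -11223 + 5*I*√2/3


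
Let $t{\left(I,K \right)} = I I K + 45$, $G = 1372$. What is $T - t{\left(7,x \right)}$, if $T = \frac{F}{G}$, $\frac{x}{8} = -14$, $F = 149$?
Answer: $\frac{7467945}{1372} \approx 5443.1$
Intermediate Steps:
$x = -112$ ($x = 8 \left(-14\right) = -112$)
$T = \frac{149}{1372} \approx 0.1086$
$t{\left(I,K \right)} = 45 + K I^{2}$ ($t{\left(I,K \right)} = I^{2} K + 45 = K I^{2} + 45 = 45 + K I^{2}$)
$T - t{\left(7,x \right)} = \frac{149}{1372} - \left(45 - 112 \cdot 7^{2}\right) = \frac{149}{1372} - \left(45 - 5488\right) = \frac{149}{1372} - -5443 = \frac{149}{1372} + 5443 = \frac{7467945}{1372}$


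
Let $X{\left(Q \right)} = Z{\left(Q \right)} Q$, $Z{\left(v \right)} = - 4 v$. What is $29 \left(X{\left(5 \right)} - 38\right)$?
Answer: $-4002$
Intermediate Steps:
$X{\left(Q \right)} = - 4 Q^{2}$ ($X{\left(Q \right)} = - 4 Q Q = - 4 Q^{2}$)
$29 \left(X{\left(5 \right)} - 38\right) = 29 \left(- 4 \cdot 5^{2} - 38\right) = 29 \left(\left(-4\right) 25 - 38\right) = 29 \left(-100 - 38\right) = 29 \left(-138\right) = -4002$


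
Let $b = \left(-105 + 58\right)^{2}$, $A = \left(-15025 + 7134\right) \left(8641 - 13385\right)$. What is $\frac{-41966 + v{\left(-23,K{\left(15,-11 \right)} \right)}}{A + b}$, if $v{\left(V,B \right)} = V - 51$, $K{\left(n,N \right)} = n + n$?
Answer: $- \frac{42040}{37437113} \approx -0.0011229$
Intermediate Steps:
$A = 37434904$ ($A = \left(-7891\right) \left(-4744\right) = 37434904$)
$b = 2209$ ($b = \left(-47\right)^{2} = 2209$)
$K{\left(n,N \right)} = 2 n$
$v{\left(V,B \right)} = -51 + V$
$\frac{-41966 + v{\left(-23,K{\left(15,-11 \right)} \right)}}{A + b} = \frac{-41966 - 74}{37434904 + 2209} = \frac{-41966 - 74}{37437113} = \left(-42040\right) \frac{1}{37437113} = - \frac{42040}{37437113}$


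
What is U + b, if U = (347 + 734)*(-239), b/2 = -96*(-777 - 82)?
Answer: -93431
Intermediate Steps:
b = 164928 (b = 2*(-96*(-777 - 82)) = 2*(-96*(-859)) = 2*82464 = 164928)
U = -258359 (U = 1081*(-239) = -258359)
U + b = -258359 + 164928 = -93431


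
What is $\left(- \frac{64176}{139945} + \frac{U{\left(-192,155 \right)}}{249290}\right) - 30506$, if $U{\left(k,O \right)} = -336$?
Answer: $- \frac{106427548281586}{3488688905} \approx -30506.0$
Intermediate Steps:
$\left(- \frac{64176}{139945} + \frac{U{\left(-192,155 \right)}}{249290}\right) - 30506 = \left(- \frac{64176}{139945} - \frac{336}{249290}\right) - 30506 = \left(\left(-64176\right) \frac{1}{139945} - \frac{168}{124645}\right) - 30506 = \left(- \frac{64176}{139945} - \frac{168}{124645}\right) - 30506 = - \frac{1604545656}{3488688905} - 30506 = - \frac{106427548281586}{3488688905}$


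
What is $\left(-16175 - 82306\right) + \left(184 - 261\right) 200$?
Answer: $-113881$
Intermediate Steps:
$\left(-16175 - 82306\right) + \left(184 - 261\right) 200 = -98481 - 15400 = -113881$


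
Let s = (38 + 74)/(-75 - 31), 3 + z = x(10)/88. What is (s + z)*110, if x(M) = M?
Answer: -45975/106 ≈ -433.73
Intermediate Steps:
z = -127/44 (z = -3 + 10/88 = -3 + 10*(1/88) = -3 + 5/44 = -127/44 ≈ -2.8864)
s = -56/53 (s = 112/(-106) = 112*(-1/106) = -56/53 ≈ -1.0566)
(s + z)*110 = (-56/53 - 127/44)*110 = -9195/2332*110 = -45975/106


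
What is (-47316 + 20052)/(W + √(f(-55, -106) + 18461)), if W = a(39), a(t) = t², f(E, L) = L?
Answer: -20734272/1147543 + 13632*√18355/1147543 ≈ -16.459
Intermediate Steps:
W = 1521 (W = 39² = 1521)
(-47316 + 20052)/(W + √(f(-55, -106) + 18461)) = (-47316 + 20052)/(1521 + √(-106 + 18461)) = -27264/(1521 + √18355)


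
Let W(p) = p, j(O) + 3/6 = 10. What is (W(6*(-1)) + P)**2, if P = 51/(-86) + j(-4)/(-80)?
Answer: 2132315329/47334400 ≈ 45.048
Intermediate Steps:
j(O) = 19/2 (j(O) = -1/2 + 10 = 19/2)
P = -4897/6880 (P = 51/(-86) + (19/2)/(-80) = 51*(-1/86) + (19/2)*(-1/80) = -51/86 - 19/160 = -4897/6880 ≈ -0.71177)
(W(6*(-1)) + P)**2 = (6*(-1) - 4897/6880)**2 = (-6 - 4897/6880)**2 = (-46177/6880)**2 = 2132315329/47334400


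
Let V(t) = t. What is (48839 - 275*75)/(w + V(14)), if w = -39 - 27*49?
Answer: -14107/674 ≈ -20.930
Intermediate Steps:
w = -1362 (w = -39 - 1323 = -1362)
(48839 - 275*75)/(w + V(14)) = (48839 - 275*75)/(-1362 + 14) = (48839 - 20625)/(-1348) = 28214*(-1/1348) = -14107/674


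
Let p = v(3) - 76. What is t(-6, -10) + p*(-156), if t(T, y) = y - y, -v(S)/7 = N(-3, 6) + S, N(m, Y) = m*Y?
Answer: -4524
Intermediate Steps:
N(m, Y) = Y*m
v(S) = 126 - 7*S (v(S) = -7*(6*(-3) + S) = -7*(-18 + S) = 126 - 7*S)
t(T, y) = 0
p = 29 (p = (126 - 7*3) - 76 = (126 - 21) - 76 = 105 - 76 = 29)
t(-6, -10) + p*(-156) = 0 + 29*(-156) = 0 - 4524 = -4524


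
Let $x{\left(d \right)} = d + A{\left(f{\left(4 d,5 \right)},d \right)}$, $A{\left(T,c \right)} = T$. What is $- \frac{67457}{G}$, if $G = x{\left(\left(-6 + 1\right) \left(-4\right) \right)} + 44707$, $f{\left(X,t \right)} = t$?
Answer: $- \frac{67457}{44732} \approx -1.508$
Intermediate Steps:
$x{\left(d \right)} = 5 + d$ ($x{\left(d \right)} = d + 5 = 5 + d$)
$G = 44732$ ($G = \left(5 + \left(-6 + 1\right) \left(-4\right)\right) + 44707 = \left(5 - -20\right) + 44707 = \left(5 + 20\right) + 44707 = 25 + 44707 = 44732$)
$- \frac{67457}{G} = - \frac{67457}{44732}$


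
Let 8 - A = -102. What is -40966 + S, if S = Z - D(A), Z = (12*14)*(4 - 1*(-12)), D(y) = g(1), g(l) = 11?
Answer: -38289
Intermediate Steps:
A = 110 (A = 8 - 1*(-102) = 8 + 102 = 110)
D(y) = 11
Z = 2688 (Z = 168*(4 + 12) = 168*16 = 2688)
S = 2677 (S = 2688 - 1*11 = 2688 - 11 = 2677)
-40966 + S = -40966 + 2677 = -38289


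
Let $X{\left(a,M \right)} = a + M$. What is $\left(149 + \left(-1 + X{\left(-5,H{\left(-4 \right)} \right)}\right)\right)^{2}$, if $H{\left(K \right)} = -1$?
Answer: $20164$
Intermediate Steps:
$X{\left(a,M \right)} = M + a$
$\left(149 + \left(-1 + X{\left(-5,H{\left(-4 \right)} \right)}\right)\right)^{2} = \left(149 - 7\right)^{2} = 142^{2} = 20164$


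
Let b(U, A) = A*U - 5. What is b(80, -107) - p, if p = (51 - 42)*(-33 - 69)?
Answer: -7647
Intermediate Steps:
b(U, A) = -5 + A*U
p = -918 (p = 9*(-102) = -918)
b(80, -107) - p = (-5 - 107*80) - 1*(-918) = (-5 - 8560) + 918 = -8565 + 918 = -7647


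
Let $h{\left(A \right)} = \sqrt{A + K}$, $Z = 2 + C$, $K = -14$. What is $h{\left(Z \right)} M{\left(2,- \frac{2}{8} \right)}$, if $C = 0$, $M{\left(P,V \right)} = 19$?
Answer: $38 i \sqrt{3} \approx 65.818 i$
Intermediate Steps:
$Z = 2$ ($Z = 2 + 0 = 2$)
$h{\left(A \right)} = \sqrt{-14 + A}$ ($h{\left(A \right)} = \sqrt{A - 14} = \sqrt{-14 + A}$)
$h{\left(Z \right)} M{\left(2,- \frac{2}{8} \right)} = \sqrt{-14 + 2} \cdot 19 = \sqrt{-12} \cdot 19 = 2 i \sqrt{3} \cdot 19 = 38 i \sqrt{3}$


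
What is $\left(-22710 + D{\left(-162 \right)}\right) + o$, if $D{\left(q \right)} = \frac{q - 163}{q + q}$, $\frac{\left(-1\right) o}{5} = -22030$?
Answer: $\frac{28330885}{324} \approx 87441.0$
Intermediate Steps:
$o = 110150$ ($o = \left(-5\right) \left(-22030\right) = 110150$)
$D{\left(q \right)} = \frac{-163 + q}{2 q}$
$\left(-22710 + D{\left(-162 \right)}\right) + o = \left(-22710 + \frac{-163 - 162}{2 \left(-162\right)}\right) + 110150 = \left(-22710 + \frac{1}{2} \left(- \frac{1}{162}\right) \left(-325\right)\right) + 110150 = \left(-22710 + \frac{325}{324}\right) + 110150 = - \frac{7357715}{324} + 110150 = \frac{28330885}{324}$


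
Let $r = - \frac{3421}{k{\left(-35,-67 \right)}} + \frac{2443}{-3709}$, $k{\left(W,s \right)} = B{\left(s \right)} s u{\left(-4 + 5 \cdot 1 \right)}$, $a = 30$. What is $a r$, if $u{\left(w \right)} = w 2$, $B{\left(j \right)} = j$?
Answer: $- \frac{519326145}{16649701} \approx -31.191$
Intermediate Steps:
$u{\left(w \right)} = 2 w$
$k{\left(W,s \right)} = 2 s^{2}$ ($k{\left(W,s \right)} = s s 2 \left(-4 + 5 \cdot 1\right) = s^{2} \cdot 2 \left(-4 + 5\right) = s^{2} \cdot 2 \cdot 1 = s^{2} \cdot 2 = 2 s^{2}$)
$r = - \frac{34621743}{33299402}$ ($r = - \frac{3421}{2 \left(-67\right)^{2}} + \frac{2443}{-3709} = - \frac{3421}{2 \cdot 4489} + 2443 \left(- \frac{1}{3709}\right) = - \frac{3421}{8978} - \frac{2443}{3709} = - \frac{34621743}{33299402} \approx -1.0397$)
$a r = 30 \left(- \frac{34621743}{33299402}\right) = - \frac{519326145}{16649701}$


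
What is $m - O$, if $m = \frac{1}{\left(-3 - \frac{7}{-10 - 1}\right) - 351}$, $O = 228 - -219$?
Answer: $- \frac{1737500}{3887} \approx -447.0$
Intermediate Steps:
$O = 447$ ($O = 228 + 219 = 447$)
$m = - \frac{11}{3887}$ ($m = \frac{1}{\left(-3 - \frac{7}{-11}\right) - 351} = \frac{1}{\left(-3 - - \frac{7}{11}\right) - 351} = \frac{1}{\left(-3 + \frac{7}{11}\right) - 351} = \frac{1}{- \frac{26}{11} - 351} = \frac{1}{- \frac{3887}{11}} = - \frac{11}{3887} \approx -0.0028299$)
$m - O = - \frac{11}{3887} - 447 = - \frac{1737500}{3887}$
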